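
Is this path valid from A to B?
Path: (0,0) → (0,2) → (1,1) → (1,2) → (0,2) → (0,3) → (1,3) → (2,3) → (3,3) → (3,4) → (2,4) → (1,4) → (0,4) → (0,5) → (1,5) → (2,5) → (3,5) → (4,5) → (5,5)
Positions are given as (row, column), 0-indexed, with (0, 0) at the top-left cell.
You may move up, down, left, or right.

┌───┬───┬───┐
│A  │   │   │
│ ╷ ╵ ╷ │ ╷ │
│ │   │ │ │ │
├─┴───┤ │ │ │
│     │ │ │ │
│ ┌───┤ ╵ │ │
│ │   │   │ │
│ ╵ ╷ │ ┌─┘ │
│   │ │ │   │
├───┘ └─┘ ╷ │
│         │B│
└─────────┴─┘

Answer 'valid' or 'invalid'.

Checking path validity:
Result: Invalid move at step 1: cannot move from (0, 0) to (0, 2).

invalid

Correct solution:

┌───┬───┬───┐
│A ↓│↱ ↓│↱ ↓│
│ ╷ ╵ ╷ │ ╷ │
│ │↳ ↑│↓│↑│↓│
├─┴───┤ │ │ │
│     │↓│↑│↓│
│ ┌───┤ ╵ │ │
│ │   │↳ ↑│↓│
│ ╵ ╷ │ ┌─┘ │
│   │ │ │  ↓│
├───┘ └─┘ ╷ │
│         │B│
└─────────┴─┘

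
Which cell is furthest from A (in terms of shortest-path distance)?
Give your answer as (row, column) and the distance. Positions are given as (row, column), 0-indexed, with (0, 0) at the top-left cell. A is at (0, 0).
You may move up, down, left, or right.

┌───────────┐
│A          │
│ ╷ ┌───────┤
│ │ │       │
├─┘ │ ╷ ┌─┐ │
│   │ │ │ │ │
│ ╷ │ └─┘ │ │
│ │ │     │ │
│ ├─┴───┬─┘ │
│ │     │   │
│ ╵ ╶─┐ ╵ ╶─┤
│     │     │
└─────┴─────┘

Computing BFS distances from A to all cells:
Furthest cell: (2, 4)
Distance: 26 steps

Path from A to the furthest cell:

┌───────────┐
│A ↓        │
│ ╷ ┌───────┤
│ │↓│↓ ← ← ↰│
├─┘ │ ╷ ┌─┐ │
│↓ ↲│↓│ │B│↑│
│ ╷ │ └─┘ │ │
│↓│ │↳ → ↑│↑│
│ ├─┴───┬─┘ │
│↓│↱ → ↓│↱ ↑│
│ ╵ ╶─┐ ╵ ╶─┤
│↳ ↑  │↳ ↑  │
└─────┴─────┘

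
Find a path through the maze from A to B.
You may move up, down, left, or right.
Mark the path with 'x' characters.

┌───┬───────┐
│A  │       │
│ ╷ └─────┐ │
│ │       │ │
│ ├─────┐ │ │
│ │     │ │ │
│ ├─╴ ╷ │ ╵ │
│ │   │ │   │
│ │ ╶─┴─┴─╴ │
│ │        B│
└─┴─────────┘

Finding the shortest path through the maze:
Path length: 9 steps
Directions: right → down → right → right → right → down → down → right → down

Solution:

┌───┬───────┐
│A x│       │
│ ╷ └─────┐ │
│ │x x x x│ │
│ ├─────┐ │ │
│ │     │x│ │
│ ├─╴ ╷ │ ╵ │
│ │   │ │x x│
│ │ ╶─┴─┴─╴ │
│ │        B│
└─┴─────────┘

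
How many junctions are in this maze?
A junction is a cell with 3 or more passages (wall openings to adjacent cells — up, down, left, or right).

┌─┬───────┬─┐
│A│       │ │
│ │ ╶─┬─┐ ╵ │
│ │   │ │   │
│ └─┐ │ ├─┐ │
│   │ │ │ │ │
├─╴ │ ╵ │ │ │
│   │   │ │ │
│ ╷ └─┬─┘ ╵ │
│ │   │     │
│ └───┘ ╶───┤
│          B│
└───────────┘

Checking each cell for number of passages:

Junctions found (3+ passages):
  (1, 5): 3 passages
  (3, 1): 3 passages
  (4, 4): 3 passages
  (5, 3): 3 passages
Total junctions: 4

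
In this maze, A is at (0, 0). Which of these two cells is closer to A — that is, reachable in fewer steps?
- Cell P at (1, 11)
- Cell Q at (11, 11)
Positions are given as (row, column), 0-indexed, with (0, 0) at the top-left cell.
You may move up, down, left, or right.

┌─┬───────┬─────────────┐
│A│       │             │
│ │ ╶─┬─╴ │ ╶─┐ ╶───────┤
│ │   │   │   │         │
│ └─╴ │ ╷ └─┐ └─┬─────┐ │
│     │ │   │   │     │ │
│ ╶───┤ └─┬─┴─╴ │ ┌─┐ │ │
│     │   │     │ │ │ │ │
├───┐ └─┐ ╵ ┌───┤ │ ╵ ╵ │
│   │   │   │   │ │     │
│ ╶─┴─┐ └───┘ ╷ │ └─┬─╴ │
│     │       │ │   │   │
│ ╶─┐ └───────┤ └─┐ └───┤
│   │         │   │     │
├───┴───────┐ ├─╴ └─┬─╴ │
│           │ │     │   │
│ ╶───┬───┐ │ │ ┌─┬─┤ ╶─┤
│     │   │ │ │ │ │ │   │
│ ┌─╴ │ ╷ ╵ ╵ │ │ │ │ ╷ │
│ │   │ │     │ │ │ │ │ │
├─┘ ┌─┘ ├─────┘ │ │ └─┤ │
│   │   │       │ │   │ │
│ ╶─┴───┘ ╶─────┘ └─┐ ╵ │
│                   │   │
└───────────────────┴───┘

Shortest path A → P at (1, 11): 32 steps
Shortest path A → Q at (11, 11): 54 steps

P is closer (32 steps vs 54 steps).

Path to P:

┌─┬───────┬─────────────┐
│A│↱ → → ↓│↱ → ↓        │
│ │ ╶─┬─╴ │ ╶─┐ ╶───────┤
│↓│↑ ↰│↓ ↲│↑ ↰│↳ → → → P│
│ └─╴ │ ╷ └─┐ └─┬─────┐ │
│↳ → ↑│↓│   │↑ ↰│     │ │
│ ╶───┤ └─┬─┴─╴ │ ┌─┐ │ │
│     │↳ ↓│↱ → ↑│ │ │ │ │
├───┐ └─┐ ╵ ┌───┤ │ ╵ ╵ │
│   │   │↳ ↑│   │ │     │
│ ╶─┴─┐ └───┘ ╷ │ └─┬─╴ │
│     │       │ │   │   │
│ ╶─┐ └───────┤ └─┐ └───┤
│   │         │   │     │
├───┴───────┐ ├─╴ └─┬─╴ │
│           │ │     │   │
│ ╶───┬───┐ │ │ ┌─┬─┤ ╶─┤
│     │   │ │ │ │ │ │   │
│ ┌─╴ │ ╷ ╵ ╵ │ │ │ │ ╷ │
│ │   │ │     │ │ │ │ │ │
├─┘ ┌─┘ ├─────┘ │ │ └─┤ │
│   │   │       │ │   │ │
│ ╶─┴───┘ ╶─────┘ └─┐ ╵ │
│                   │   │
└───────────────────┴───┘

Path to Q:

┌─┬───────┬─────────────┐
│A│↱ → → ↓│↱ → ↓        │
│ │ ╶─┬─╴ │ ╶─┐ ╶───────┤
│↓│↑ ↰│↓ ↲│↑ ↰│↳ → → → ↓│
│ └─╴ │ ╷ └─┐ └─┬─────┐ │
│↳ → ↑│↓│   │↑ ↰│↓ ← ↰│↓│
│ ╶───┤ └─┬─┴─╴ │ ┌─┐ │ │
│     │↳ ↓│↱ → ↑│↓│ │↑│↓│
├───┐ └─┐ ╵ ┌───┤ │ ╵ ╵ │
│   │   │↳ ↑│   │↓│  ↑ ↲│
│ ╶─┴─┐ └───┘ ╷ │ └─┬─╴ │
│     │       │ │↳ ↓│   │
│ ╶─┐ └───────┤ └─┐ └───┤
│   │         │   │↳ → ↓│
├───┴───────┐ ├─╴ └─┬─╴ │
│           │ │     │↓ ↲│
│ ╶───┬───┐ │ │ ┌─┬─┤ ╶─┤
│     │   │ │ │ │ │ │↳ ↓│
│ ┌─╴ │ ╷ ╵ ╵ │ │ │ │ ╷ │
│ │   │ │     │ │ │ │ │↓│
├─┘ ┌─┘ ├─────┘ │ │ └─┤ │
│   │   │       │ │   │↓│
│ ╶─┴───┘ ╶─────┘ └─┐ ╵ │
│                   │  Q│
└───────────────────┴───┘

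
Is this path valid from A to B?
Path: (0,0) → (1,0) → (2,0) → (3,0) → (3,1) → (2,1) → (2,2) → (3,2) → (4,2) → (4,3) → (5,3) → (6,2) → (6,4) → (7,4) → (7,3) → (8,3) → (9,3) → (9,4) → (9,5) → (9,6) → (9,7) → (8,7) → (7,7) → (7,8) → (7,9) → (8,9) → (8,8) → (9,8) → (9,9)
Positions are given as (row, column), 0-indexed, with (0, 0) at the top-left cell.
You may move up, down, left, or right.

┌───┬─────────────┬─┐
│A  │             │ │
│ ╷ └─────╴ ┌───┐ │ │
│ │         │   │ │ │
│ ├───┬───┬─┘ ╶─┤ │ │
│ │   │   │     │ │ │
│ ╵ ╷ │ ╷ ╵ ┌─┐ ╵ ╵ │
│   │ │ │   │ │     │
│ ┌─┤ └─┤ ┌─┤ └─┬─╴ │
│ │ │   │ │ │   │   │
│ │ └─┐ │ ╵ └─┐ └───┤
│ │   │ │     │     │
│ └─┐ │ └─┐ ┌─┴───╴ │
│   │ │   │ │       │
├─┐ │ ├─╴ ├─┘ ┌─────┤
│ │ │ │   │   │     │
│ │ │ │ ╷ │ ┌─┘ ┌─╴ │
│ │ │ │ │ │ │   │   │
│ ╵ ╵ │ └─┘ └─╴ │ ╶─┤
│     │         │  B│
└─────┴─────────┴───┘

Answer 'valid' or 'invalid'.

Checking path validity:
Result: Invalid move at step 11: cannot move from (5, 3) to (6, 2).

invalid

Correct solution:

┌───┬─────────────┬─┐
│A  │             │ │
│ ╷ └─────╴ ┌───┐ │ │
│↓│         │   │ │ │
│ ├───┬───┬─┘ ╶─┤ │ │
│↓│↱ ↓│   │     │ │ │
│ ╵ ╷ │ ╷ ╵ ┌─┐ ╵ ╵ │
│↳ ↑│↓│ │   │ │     │
│ ┌─┤ └─┤ ┌─┤ └─┬─╴ │
│ │ │↳ ↓│ │ │   │   │
│ │ └─┐ │ ╵ └─┐ └───┤
│ │   │↓│     │     │
│ └─┐ │ └─┐ ┌─┴───╴ │
│   │ │↳ ↓│ │       │
├─┐ │ ├─╴ ├─┘ ┌─────┤
│ │ │ │↓ ↲│   │↱ → ↓│
│ │ │ │ ╷ │ ┌─┘ ┌─╴ │
│ │ │ │↓│ │ │  ↑│↓ ↲│
│ ╵ ╵ │ └─┘ └─╴ │ ╶─┤
│     │↳ → → → ↑│↳ B│
└─────┴─────────┴───┘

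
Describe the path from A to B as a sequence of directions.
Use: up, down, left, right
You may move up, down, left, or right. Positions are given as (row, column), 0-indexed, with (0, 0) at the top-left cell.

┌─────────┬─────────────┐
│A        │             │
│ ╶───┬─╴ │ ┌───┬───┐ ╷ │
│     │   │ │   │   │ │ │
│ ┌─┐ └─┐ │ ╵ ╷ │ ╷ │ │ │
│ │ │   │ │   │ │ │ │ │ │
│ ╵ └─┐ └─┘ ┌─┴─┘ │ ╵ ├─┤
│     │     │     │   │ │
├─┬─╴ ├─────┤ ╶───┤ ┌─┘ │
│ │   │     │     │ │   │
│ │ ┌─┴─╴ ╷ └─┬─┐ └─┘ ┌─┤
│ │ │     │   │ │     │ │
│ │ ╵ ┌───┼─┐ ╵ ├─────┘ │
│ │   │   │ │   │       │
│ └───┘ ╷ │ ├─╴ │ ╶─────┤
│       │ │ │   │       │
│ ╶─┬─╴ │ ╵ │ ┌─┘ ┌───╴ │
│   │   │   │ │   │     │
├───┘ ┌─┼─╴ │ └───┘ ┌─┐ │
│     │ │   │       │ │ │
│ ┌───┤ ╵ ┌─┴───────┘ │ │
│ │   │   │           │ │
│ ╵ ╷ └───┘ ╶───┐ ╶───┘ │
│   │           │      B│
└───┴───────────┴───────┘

Finding the path and converting it to directions:
Path through cells: (0,0) → (1,0) → (2,0) → (3,0) → (3,1) → (3,2) → (4,2) → (4,1) → (5,1) → (6,1) → (6,2) → (5,2) → (5,3) → (5,4) → (4,4) → (4,5) → (5,5) → (5,6) → (6,6) → (6,7) → (7,7) → (7,6) → (8,6) → (9,6) → (9,7) → (9,8) → (9,9) → (8,9) → (8,10) → (8,11) → (9,11) → (10,11) → (11,11)
Directions: down, down, down, right, right, down, left, down, down, right, up, right, right, up, right, down, right, down, right, down, left, down, down, right, right, right, up, right, right, down, down, down

Solution:

┌─────────┬─────────────┐
│A        │             │
│ ╶───┬─╴ │ ┌───┬───┐ ╷ │
│↓    │   │ │   │   │ │ │
│ ┌─┐ └─┐ │ ╵ ╷ │ ╷ │ │ │
│↓│ │   │ │   │ │ │ │ │ │
│ ╵ └─┐ └─┘ ┌─┴─┘ │ ╵ ├─┤
│↳ → ↓│     │     │   │ │
├─┬─╴ ├─────┤ ╶───┤ ┌─┘ │
│ │↓ ↲│  ↱ ↓│     │ │   │
│ │ ┌─┴─╴ ╷ └─┬─┐ └─┘ ┌─┤
│ │↓│↱ → ↑│↳ ↓│ │     │ │
│ │ ╵ ┌───┼─┐ ╵ ├─────┘ │
│ │↳ ↑│   │ │↳ ↓│       │
│ └───┘ ╷ │ ├─╴ │ ╶─────┤
│       │ │ │↓ ↲│       │
│ ╶─┬─╴ │ ╵ │ ┌─┘ ┌───╴ │
│   │   │   │↓│   │↱ → ↓│
├───┘ ┌─┼─╴ │ └───┘ ┌─┐ │
│     │ │   │↳ → → ↑│ │↓│
│ ┌───┤ ╵ ┌─┴───────┘ │ │
│ │   │   │           │↓│
│ ╵ ╷ └───┘ ╶───┐ ╶───┘ │
│   │           │      B│
└───┴───────────┴───────┘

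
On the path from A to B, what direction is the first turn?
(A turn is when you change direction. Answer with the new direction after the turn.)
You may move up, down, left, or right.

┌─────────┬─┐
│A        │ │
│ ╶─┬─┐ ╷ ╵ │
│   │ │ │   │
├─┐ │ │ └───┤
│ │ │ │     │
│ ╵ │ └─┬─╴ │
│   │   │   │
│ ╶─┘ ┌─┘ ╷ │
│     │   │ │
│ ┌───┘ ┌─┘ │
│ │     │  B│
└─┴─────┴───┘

Directions: right, right, right, down, down, right, right, down, down, down
First turn direction: down

Solution:

┌─────────┬─┐
│A → → ↓  │ │
│ ╶─┬─┐ ╷ ╵ │
│   │ │↓│   │
├─┐ │ │ └───┤
│ │ │ │↳ → ↓│
│ ╵ │ └─┬─╴ │
│   │   │  ↓│
│ ╶─┘ ┌─┘ ╷ │
│     │   │↓│
│ ┌───┘ ┌─┘ │
│ │     │  B│
└─┴─────┴───┘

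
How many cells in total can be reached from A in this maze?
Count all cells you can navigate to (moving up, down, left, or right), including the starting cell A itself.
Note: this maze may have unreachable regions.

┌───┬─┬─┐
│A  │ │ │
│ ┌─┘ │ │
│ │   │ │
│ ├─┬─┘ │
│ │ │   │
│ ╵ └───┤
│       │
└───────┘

Using BFS/flood-fill to find all reachable cells from A:
Maze size: 4 × 4 = 16 total cells
7 cell(s) are walled off and cannot be reached from A.
Reachable cells: 9

Reachable region (· marks reachable cells):

┌───┬─┬─┐
│A ·│ │ │
│ ┌─┘ │ │
│·│   │ │
│ ├─┬─┘ │
│·│·│   │
│ ╵ └───┤
│· · · ·│
└───────┘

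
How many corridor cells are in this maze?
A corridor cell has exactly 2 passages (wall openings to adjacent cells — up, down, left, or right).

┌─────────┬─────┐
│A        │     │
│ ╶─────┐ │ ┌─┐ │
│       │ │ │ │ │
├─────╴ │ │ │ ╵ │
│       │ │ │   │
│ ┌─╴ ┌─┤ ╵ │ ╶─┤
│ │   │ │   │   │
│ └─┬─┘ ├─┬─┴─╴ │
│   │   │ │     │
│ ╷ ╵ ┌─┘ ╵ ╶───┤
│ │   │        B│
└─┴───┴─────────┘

Counting cells with exactly 2 passages:
Total corridor cells: 36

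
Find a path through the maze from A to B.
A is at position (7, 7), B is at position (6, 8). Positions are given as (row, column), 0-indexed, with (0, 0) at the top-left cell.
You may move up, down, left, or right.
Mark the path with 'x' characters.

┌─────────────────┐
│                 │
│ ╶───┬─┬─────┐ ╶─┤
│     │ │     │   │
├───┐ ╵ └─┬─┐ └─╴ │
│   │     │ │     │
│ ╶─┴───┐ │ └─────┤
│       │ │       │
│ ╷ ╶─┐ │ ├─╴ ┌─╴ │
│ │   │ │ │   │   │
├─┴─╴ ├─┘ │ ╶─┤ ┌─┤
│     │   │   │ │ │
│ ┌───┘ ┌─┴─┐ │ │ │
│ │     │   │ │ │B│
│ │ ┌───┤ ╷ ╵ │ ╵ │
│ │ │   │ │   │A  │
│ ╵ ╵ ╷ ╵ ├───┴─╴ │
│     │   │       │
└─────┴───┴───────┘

Finding the shortest path from (7, 7) to (6, 8):
Path length: 2 steps
Directions: right → up

Solution:

┌─────────────────┐
│                 │
│ ╶───┬─┬─────┐ ╶─┤
│     │ │     │   │
├───┐ ╵ └─┬─┐ └─╴ │
│   │     │ │     │
│ ╶─┴───┐ │ └─────┤
│       │ │       │
│ ╷ ╶─┐ │ ├─╴ ┌─╴ │
│ │   │ │ │   │   │
├─┴─╴ ├─┘ │ ╶─┤ ┌─┤
│     │   │   │ │ │
│ ┌───┘ ┌─┴─┐ │ │ │
│ │     │   │ │ │B│
│ │ ┌───┤ ╷ ╵ │ ╵ │
│ │ │   │ │   │A x│
│ ╵ ╵ ╷ ╵ ├───┴─╴ │
│     │   │       │
└─────┴───┴───────┘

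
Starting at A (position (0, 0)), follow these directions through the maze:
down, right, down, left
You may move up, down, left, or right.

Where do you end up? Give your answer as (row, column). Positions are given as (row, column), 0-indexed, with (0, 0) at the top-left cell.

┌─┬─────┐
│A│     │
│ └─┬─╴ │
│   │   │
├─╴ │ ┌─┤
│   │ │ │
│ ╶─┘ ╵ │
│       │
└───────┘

Following directions step by step:
Start: (0, 0)
  down: (0, 0) → (1, 0)
  right: (1, 0) → (1, 1)
  down: (1, 1) → (2, 1)
  left: (2, 1) → (2, 0)
Final position: (2, 0)

Path taken:

┌─┬─────┐
│A│     │
│ └─┬─╴ │
│↳ ↓│   │
├─╴ │ ┌─┤
│B ↲│ │ │
│ ╶─┘ ╵ │
│       │
└───────┘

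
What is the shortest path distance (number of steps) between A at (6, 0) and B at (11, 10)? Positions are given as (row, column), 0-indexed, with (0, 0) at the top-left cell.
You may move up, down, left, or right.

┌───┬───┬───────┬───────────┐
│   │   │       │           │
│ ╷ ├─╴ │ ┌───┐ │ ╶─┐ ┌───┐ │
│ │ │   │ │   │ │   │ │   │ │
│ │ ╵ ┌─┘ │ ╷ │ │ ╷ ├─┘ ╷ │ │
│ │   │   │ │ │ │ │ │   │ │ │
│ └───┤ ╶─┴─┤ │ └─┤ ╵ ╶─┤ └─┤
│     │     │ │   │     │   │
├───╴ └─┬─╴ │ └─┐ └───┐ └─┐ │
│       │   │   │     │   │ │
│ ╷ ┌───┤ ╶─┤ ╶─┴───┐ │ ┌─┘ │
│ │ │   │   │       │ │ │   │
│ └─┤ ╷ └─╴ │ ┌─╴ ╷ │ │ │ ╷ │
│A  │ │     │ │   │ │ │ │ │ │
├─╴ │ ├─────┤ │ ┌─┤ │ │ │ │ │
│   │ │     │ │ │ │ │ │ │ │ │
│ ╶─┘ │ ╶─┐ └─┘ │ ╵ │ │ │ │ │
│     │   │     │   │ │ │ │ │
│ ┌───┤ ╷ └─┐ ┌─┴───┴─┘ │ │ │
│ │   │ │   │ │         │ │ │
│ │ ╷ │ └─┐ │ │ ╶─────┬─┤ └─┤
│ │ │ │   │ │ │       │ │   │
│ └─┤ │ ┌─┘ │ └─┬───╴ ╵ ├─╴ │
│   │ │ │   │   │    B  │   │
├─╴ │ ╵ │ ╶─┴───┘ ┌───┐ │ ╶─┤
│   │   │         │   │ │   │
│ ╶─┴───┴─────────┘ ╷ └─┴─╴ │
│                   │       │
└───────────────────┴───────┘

Finding path from (6, 0) to (11, 10):
Path: (6,0) → (6,1) → (7,1) → (7,0) → (8,0) → (9,0) → (10,0) → (11,0) → (11,1) → (12,1) → (12,0) → (13,0) → (13,1) → (13,2) → (13,3) → (13,4) → (13,5) → (13,6) → (13,7) → (13,8) → (13,9) → (12,9) → (12,10) → (13,10) → (13,11) → (13,12) → (13,13) → (12,13) → (12,12) → (11,12) → (11,13) → (10,13) → (10,12) → (9,12) → (8,12) → (7,12) → (6,12) → (5,12) → (5,13) → (4,13) → (3,13) → (3,12) → (2,12) → (1,12) → (1,11) → (2,11) → (2,10) → (3,10) → (3,11) → (4,11) → (5,11) → (6,11) → (7,11) → (8,11) → (9,11) → (9,10) → (9,9) → (9,8) → (9,7) → (10,7) → (10,8) → (10,9) → (10,10) → (11,10)
Distance: 63 steps

Solution:

┌───┬───┬───────┬───────────┐
│   │   │       │           │
│ ╷ ├─╴ │ ┌───┐ │ ╶─┐ ┌───┐ │
│ │ │   │ │   │ │   │ │↓ ↰│ │
│ │ ╵ ┌─┘ │ ╷ │ │ ╷ ├─┘ ╷ │ │
│ │   │   │ │ │ │ │ │↓ ↲│↑│ │
│ └───┤ ╶─┴─┤ │ └─┤ ╵ ╶─┤ └─┤
│     │     │ │   │  ↳ ↓│↑ ↰│
├───╴ └─┬─╴ │ └─┐ └───┐ └─┐ │
│       │   │   │     │↓  │↑│
│ ╷ ┌───┤ ╶─┤ ╶─┴───┐ │ ┌─┘ │
│ │ │   │   │       │ │↓│↱ ↑│
│ └─┤ ╷ └─╴ │ ┌─╴ ╷ │ │ │ ╷ │
│A ↓│ │     │ │   │ │ │↓│↑│ │
├─╴ │ ├─────┤ │ ┌─┤ │ │ │ │ │
│↓ ↲│ │     │ │ │ │ │ │↓│↑│ │
│ ╶─┘ │ ╶─┐ └─┘ │ ╵ │ │ │ │ │
│↓    │   │     │   │ │↓│↑│ │
│ ┌───┤ ╷ └─┐ ┌─┴───┴─┘ │ │ │
│↓│   │ │   │ │↓ ← ← ← ↲│↑│ │
│ │ ╷ │ └─┐ │ │ ╶─────┬─┤ └─┤
│↓│ │ │   │ │ │↳ → → ↓│ │↑ ↰│
│ └─┤ │ ┌─┘ │ └─┬───╴ ╵ ├─╴ │
│↳ ↓│ │ │   │   │    B  │↱ ↑│
├─╴ │ ╵ │ ╶─┴───┘ ┌───┐ │ ╶─┤
│↓ ↲│   │         │↱ ↓│ │↑ ↰│
│ ╶─┴───┴─────────┘ ╷ └─┴─╴ │
│↳ → → → → → → → → ↑│↳ → → ↑│
└───────────────────┴───────┘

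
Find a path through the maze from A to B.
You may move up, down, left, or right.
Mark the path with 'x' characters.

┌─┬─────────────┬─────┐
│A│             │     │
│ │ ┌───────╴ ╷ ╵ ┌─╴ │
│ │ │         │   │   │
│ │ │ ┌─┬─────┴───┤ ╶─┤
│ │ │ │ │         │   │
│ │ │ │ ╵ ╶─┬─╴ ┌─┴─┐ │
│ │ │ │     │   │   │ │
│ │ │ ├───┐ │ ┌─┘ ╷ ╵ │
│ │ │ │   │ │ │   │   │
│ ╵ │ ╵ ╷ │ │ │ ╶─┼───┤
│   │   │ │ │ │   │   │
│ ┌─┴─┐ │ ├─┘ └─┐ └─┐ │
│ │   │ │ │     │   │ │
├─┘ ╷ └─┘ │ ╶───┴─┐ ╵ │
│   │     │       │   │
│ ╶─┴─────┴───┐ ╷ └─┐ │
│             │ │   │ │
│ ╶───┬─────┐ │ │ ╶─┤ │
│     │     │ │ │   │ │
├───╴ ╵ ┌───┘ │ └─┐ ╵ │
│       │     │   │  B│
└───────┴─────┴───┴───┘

Finding the shortest path through the maze:
Path length: 42 steps
Directions: down → down → down → down → down → right → up → up → up → up → up → right → right → right → right → right → right → down → right → up → right → right → down → left → down → right → down → down → left → up → left → down → left → down → right → down → right → down → right → down → down → down

Solution:

┌─┬─────────────┬─────┐
│A│x x x x x x x│x x x│
│ │ ┌───────╴ ╷ ╵ ┌─╴ │
│x│x│         │x x│x x│
│ │ │ ┌─┬─────┴───┤ ╶─┤
│x│x│ │ │         │x x│
│ │ │ │ ╵ ╶─┬─╴ ┌─┴─┐ │
│x│x│ │     │   │x x│x│
│ │ │ ├───┐ │ ┌─┘ ╷ ╵ │
│x│x│ │   │ │ │x x│x x│
│ ╵ │ ╵ ╷ │ │ │ ╶─┼───┤
│x x│   │ │ │ │x x│   │
│ ┌─┴─┐ │ ├─┘ └─┐ └─┐ │
│ │   │ │ │     │x x│ │
├─┘ ╷ └─┘ │ ╶───┴─┐ ╵ │
│   │     │       │x x│
│ ╶─┴─────┴───┐ ╷ └─┐ │
│             │ │   │x│
│ ╶───┬─────┐ │ │ ╶─┤ │
│     │     │ │ │   │x│
├───╴ ╵ ┌───┘ │ └─┐ ╵ │
│       │     │   │  B│
└───────┴─────┴───┴───┘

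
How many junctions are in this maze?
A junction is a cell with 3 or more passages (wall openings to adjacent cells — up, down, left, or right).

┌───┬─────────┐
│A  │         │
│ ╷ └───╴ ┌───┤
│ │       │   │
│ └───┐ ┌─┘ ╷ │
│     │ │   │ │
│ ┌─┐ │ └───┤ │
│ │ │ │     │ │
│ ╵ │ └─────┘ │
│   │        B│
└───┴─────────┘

Checking each cell for number of passages:

Junctions found (3+ passages):
  (0, 4): 3 passages
  (1, 3): 3 passages
  (2, 0): 3 passages
Total junctions: 3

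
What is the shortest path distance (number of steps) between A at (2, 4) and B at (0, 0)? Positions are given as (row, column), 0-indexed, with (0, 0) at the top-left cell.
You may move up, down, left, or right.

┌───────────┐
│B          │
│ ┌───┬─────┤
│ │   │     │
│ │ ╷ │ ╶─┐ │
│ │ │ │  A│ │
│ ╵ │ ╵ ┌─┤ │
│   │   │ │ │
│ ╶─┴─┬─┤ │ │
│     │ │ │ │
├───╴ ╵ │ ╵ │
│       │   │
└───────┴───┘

Finding path from (2, 4) to (0, 0):
Path: (2,4) → (2,3) → (3,3) → (3,2) → (2,2) → (1,2) → (1,1) → (2,1) → (3,1) → (3,0) → (2,0) → (1,0) → (0,0)
Distance: 12 steps

Solution:

┌───────────┐
│B          │
│ ┌───┬─────┤
│↑│↓ ↰│     │
│ │ ╷ │ ╶─┐ │
│↑│↓│↑│↓ A│ │
│ ╵ │ ╵ ┌─┤ │
│↑ ↲│↑ ↲│ │ │
│ ╶─┴─┬─┤ │ │
│     │ │ │ │
├───╴ ╵ │ ╵ │
│       │   │
└───────┴───┘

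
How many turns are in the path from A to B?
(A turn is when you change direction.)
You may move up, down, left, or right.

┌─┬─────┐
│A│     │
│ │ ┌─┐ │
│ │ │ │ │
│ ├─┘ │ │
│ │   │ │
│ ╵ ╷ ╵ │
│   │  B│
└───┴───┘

Directions: down, down, down, right, up, right, down, right
Number of turns: 5

Solution:

┌─┬─────┐
│A│     │
│ │ ┌─┐ │
│↓│ │ │ │
│ ├─┘ │ │
│↓│↱ ↓│ │
│ ╵ ╷ ╵ │
│↳ ↑│↳ B│
└───┴───┘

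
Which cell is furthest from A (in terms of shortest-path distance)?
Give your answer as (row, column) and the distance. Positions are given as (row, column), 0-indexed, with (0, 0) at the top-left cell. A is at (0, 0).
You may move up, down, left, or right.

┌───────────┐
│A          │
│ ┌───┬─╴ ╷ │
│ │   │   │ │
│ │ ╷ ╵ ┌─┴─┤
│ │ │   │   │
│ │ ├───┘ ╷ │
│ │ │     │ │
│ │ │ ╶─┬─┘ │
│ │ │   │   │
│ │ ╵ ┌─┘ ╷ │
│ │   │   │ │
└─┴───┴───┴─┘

Computing BFS distances from A to all cells:
Furthest cell: (5, 3)
Distance: 26 steps

Path from A to the furthest cell:

┌───────────┐
│A → → → ↓  │
│ ┌───┬─╴ ╷ │
│ │↓ ↰│↓ ↲│ │
│ │ ╷ ╵ ┌─┴─┤
│ │↓│↑ ↲│↱ ↓│
│ │ ├───┘ ╷ │
│ │↓│↱ → ↑│↓│
│ │ │ ╶─┬─┘ │
│ │↓│↑  │↓ ↲│
│ │ ╵ ┌─┘ ╷ │
│ │↳ ↑│B ↲│ │
└─┴───┴───┴─┘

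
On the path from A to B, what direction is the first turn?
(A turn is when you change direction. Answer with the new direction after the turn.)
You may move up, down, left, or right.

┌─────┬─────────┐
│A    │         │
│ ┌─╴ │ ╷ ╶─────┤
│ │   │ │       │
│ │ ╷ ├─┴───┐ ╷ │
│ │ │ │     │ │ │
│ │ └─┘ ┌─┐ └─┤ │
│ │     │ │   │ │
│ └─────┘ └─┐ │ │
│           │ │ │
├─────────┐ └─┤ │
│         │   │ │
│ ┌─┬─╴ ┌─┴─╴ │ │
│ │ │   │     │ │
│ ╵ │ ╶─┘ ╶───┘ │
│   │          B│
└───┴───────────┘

Directions: down, down, down, down, right, right, right, right, right, down, right, down, left, left, down, right, right, right
First turn direction: right

Solution:

┌─────┬─────────┐
│A    │         │
│ ┌─╴ │ ╷ ╶─────┤
│↓│   │ │       │
│ │ ╷ ├─┴───┐ ╷ │
│↓│ │ │     │ │ │
│ │ └─┘ ┌─┐ └─┤ │
│↓│     │ │   │ │
│ └─────┘ └─┐ │ │
│↳ → → → → ↓│ │ │
├─────────┐ └─┤ │
│         │↳ ↓│ │
│ ┌─┬─╴ ┌─┴─╴ │ │
│ │ │   │↓ ← ↲│ │
│ ╵ │ ╶─┘ ╶───┘ │
│   │    ↳ → → B│
└───┴───────────┘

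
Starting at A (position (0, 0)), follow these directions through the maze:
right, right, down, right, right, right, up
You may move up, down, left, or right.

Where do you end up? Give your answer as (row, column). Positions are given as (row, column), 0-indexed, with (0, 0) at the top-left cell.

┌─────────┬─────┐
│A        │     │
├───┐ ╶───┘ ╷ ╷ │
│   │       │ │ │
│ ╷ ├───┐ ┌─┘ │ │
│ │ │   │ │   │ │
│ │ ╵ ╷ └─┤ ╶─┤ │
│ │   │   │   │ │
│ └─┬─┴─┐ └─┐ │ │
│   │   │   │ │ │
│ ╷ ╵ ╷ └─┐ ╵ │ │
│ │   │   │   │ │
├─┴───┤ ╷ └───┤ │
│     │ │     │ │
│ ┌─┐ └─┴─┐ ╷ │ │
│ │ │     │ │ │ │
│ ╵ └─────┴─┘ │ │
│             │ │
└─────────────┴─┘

Following directions step by step:
Start: (0, 0)
  right: (0, 0) → (0, 1)
  right: (0, 1) → (0, 2)
  down: (0, 2) → (1, 2)
  right: (1, 2) → (1, 3)
  right: (1, 3) → (1, 4)
  right: (1, 4) → (1, 5)
  up: (1, 5) → (0, 5)
Final position: (0, 5)

Path taken:

┌─────────┬─────┐
│A → ↓    │B    │
├───┐ ╶───┘ ╷ ╷ │
│   │↳ → → ↑│ │ │
│ ╷ ├───┐ ┌─┘ │ │
│ │ │   │ │   │ │
│ │ ╵ ╷ └─┤ ╶─┤ │
│ │   │   │   │ │
│ └─┬─┴─┐ └─┐ │ │
│   │   │   │ │ │
│ ╷ ╵ ╷ └─┐ ╵ │ │
│ │   │   │   │ │
├─┴───┤ ╷ └───┤ │
│     │ │     │ │
│ ┌─┐ └─┴─┐ ╷ │ │
│ │ │     │ │ │ │
│ ╵ └─────┴─┘ │ │
│             │ │
└─────────────┴─┘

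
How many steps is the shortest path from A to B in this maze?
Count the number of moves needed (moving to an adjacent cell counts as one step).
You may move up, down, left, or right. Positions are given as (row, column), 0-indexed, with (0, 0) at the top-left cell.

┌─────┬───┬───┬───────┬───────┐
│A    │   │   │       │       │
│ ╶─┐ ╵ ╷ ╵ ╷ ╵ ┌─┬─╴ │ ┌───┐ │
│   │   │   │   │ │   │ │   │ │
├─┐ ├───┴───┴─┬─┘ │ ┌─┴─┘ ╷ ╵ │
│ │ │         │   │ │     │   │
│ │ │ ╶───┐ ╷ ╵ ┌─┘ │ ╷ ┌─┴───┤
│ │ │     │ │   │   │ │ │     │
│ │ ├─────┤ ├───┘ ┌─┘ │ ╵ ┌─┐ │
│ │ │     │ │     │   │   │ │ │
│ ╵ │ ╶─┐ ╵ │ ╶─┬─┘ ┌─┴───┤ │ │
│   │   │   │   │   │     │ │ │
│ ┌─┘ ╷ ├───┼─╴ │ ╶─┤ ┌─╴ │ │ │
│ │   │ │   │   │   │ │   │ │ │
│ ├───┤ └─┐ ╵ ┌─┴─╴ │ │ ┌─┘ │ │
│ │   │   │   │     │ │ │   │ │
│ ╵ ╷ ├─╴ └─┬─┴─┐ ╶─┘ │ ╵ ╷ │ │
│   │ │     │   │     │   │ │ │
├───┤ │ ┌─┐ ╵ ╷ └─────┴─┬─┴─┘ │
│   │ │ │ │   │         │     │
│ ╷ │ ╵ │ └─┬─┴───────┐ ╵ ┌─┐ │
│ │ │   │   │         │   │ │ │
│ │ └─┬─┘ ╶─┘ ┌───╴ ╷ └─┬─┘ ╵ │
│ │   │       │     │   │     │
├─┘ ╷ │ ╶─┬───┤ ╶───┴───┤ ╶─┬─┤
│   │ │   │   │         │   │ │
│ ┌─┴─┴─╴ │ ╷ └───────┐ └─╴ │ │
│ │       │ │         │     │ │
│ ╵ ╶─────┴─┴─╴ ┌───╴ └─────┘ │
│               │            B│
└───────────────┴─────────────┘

Using BFS to find shortest path:
Start: (0, 0), End: (14, 14)
Path found:
(0,0) → (1,0) → (1,1) → (2,1) → (3,1) → (4,1) → (5,1) → (5,0) → (6,0) → (7,0) → (8,0) → (8,1) → (7,1) → (7,2) → (8,2) → (9,2) → (10,2) → (10,3) → (9,3) → (8,3) → (8,4) → (8,5) → (9,5) → (9,6) → (8,6) → (8,7) → (9,7) → (9,8) → (9,9) → (9,10) → (9,11) → (10,11) → (10,12) → (9,12) → (9,13) → (9,14) → (10,14) → (11,14) → (11,13) → (11,12) → (12,12) → (12,13) → (13,13) → (13,12) → (13,11) → (12,11) → (12,10) → (12,9) → (12,8) → (12,7) → (11,7) → (11,8) → (11,9) → (10,9) → (10,8) → (10,7) → (10,6) → (11,6) → (11,5) → (11,4) → (11,3) → (12,3) → (12,4) → (13,4) → (13,3) → (13,2) → (13,1) → (14,1) → (14,2) → (14,3) → (14,4) → (14,5) → (14,6) → (14,7) → (13,7) → (13,8) → (13,9) → (13,10) → (14,10) → (14,11) → (14,12) → (14,13) → (14,14)
Number of steps: 82

Solution:

┌─────┬───┬───┬───────┬───────┐
│A    │   │   │       │       │
│ ╶─┐ ╵ ╷ ╵ ╷ ╵ ┌─┬─╴ │ ┌───┐ │
│↳ ↓│   │   │   │ │   │ │   │ │
├─┐ ├───┴───┴─┬─┘ │ ┌─┴─┘ ╷ ╵ │
│ │↓│         │   │ │     │   │
│ │ │ ╶───┐ ╷ ╵ ┌─┘ │ ╷ ┌─┴───┤
│ │↓│     │ │   │   │ │ │     │
│ │ ├─────┤ ├───┘ ┌─┘ │ ╵ ┌─┐ │
│ │↓│     │ │     │   │   │ │ │
│ ╵ │ ╶─┐ ╵ │ ╶─┬─┘ ┌─┴───┤ │ │
│↓ ↲│   │   │   │   │     │ │ │
│ ┌─┘ ╷ ├───┼─╴ │ ╶─┤ ┌─╴ │ │ │
│↓│   │ │   │   │   │ │   │ │ │
│ ├───┤ └─┐ ╵ ┌─┴─╴ │ │ ┌─┘ │ │
│↓│↱ ↓│   │   │     │ │ │   │ │
│ ╵ ╷ ├─╴ └─┬─┴─┐ ╶─┘ │ ╵ ╷ │ │
│↳ ↑│↓│↱ → ↓│↱ ↓│     │   │ │ │
├───┤ │ ┌─┐ ╵ ╷ └─────┴─┬─┴─┘ │
│   │↓│↑│ │↳ ↑│↳ → → → ↓│↱ → ↓│
│ ╷ │ ╵ │ └─┬─┴───────┐ ╵ ┌─┐ │
│ │ │↳ ↑│   │↓ ← ← ↰  │↳ ↑│ │↓│
│ │ └─┬─┘ ╶─┘ ┌───╴ ╷ └─┬─┘ ╵ │
│ │   │↓ ← ← ↲│↱ → ↑│   │↓ ← ↲│
├─┘ ╷ │ ╶─┬───┤ ╶───┴───┤ ╶─┬─┤
│   │ │↳ ↓│   │↑ ← ← ← ↰│↳ ↓│ │
│ ┌─┴─┴─╴ │ ╷ └───────┐ └─╴ │ │
│ │↓ ← ← ↲│ │  ↱ → → ↓│↑ ← ↲│ │
│ ╵ ╶─────┴─┴─╴ ┌───╴ └─────┘ │
│  ↳ → → → → → ↑│    ↳ → → → B│
└───────────────┴─────────────┘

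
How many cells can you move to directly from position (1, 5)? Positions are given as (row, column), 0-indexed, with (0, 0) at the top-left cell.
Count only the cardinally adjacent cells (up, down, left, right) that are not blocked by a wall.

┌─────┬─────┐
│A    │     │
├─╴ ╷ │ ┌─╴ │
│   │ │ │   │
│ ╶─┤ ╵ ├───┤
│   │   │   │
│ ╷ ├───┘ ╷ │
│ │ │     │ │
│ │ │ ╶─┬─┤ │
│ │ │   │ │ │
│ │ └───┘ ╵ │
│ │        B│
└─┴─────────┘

Checking passable neighbors of (1, 5):
Neighbors: (0, 5), (1, 4)
Count: 2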